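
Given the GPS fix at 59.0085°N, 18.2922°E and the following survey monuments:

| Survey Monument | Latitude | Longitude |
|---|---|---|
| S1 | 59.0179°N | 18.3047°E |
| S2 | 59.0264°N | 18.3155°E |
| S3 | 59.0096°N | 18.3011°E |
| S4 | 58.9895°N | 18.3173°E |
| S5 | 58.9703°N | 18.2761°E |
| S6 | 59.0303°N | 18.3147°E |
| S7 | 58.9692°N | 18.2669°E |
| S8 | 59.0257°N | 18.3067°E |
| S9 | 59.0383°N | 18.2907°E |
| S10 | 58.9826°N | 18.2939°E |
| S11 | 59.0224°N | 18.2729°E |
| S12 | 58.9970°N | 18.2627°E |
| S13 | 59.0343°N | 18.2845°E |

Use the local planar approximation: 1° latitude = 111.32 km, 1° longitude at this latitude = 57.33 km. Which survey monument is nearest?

Distances from 59.0085°N, 18.2922°E:
S1: √((0.0094·111.32)² + (0.0125·57.33)²) = √(1.094970 + 0.513551) = 1.2683 km
S2: √((0.0179·111.32)² + (0.0233·57.33)²) = √(3.970566 + 1.784332) = 2.3989 km
S3: √((0.0011·111.32)² + (0.0089·57.33)²) = √(0.014994 + 0.260342) = 0.5247 km
S4: √((-0.0190·111.32)² + (0.0251·57.33)²) = √(4.473563 + 2.070672) = 2.5582 km
S5: √((-0.0382·111.32)² + (-0.0161·57.33)²) = √(18.083110 + 0.851953) = 4.3514 km
S6: √((0.0218·111.32)² + (0.0225·57.33)²) = √(5.889242 + 1.663907) = 2.7483 km
S7: √((-0.0393·111.32)² + (-0.0253·57.33)²) = √(19.139540 + 2.103802) = 4.6091 km
S8: √((0.0172·111.32)² + (0.0145·57.33)²) = √(3.666091 + 0.691035) = 2.0874 km
S9: √((0.0298·111.32)² + (-0.0015·57.33)²) = √(11.004718 + 0.007395) = 3.3185 km
S10: √((-0.0259·111.32)² + (0.0017·57.33)²) = √(8.312773 + 0.009499) = 2.8848 km
S11: √((0.0139·111.32)² + (-0.0193·57.33)²) = √(2.394286 + 1.224274) = 1.9023 km
S12: √((-0.0115·111.32)² + (-0.0295·57.33)²) = √(1.638861 + 2.860276) = 2.1211 km
S13: √((0.0258·111.32)² + (-0.0077·57.33)²) = √(8.248706 + 0.194870) = 2.9058 km
Minimum: S3 at 0.5247 km.

S3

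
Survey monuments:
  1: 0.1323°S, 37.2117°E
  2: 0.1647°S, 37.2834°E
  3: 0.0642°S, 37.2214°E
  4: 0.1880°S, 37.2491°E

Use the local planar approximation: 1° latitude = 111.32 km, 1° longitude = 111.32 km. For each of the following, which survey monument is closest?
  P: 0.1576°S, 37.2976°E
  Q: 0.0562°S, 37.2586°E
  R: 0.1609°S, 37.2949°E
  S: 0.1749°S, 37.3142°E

P→2; Q→3; R→2; S→2

P at 0.1576°S, 37.2976°E:
  1: √((0.0253·111.32)² + (-0.0859·111.32)²) = √(7.932086 + 91.439264) = 9.9685 km
  2: √((-0.0071·111.32)² + (-0.0142·111.32)²) = √(0.624688 + 2.498752) = 1.7673 km
  3: √((0.0934·111.32)² + (-0.0762·111.32)²) = √(108.103598 + 71.954231) = 13.4186 km
  4: √((-0.0304·111.32)² + (-0.0485·111.32)²) = √(11.452322 + 29.149417) = 6.3719 km
  → nearest: 2 (1.7673 km)
Q at 0.0562°S, 37.2586°E:
  1: √((-0.0761·111.32)² + (-0.0469·111.32)²) = √(71.765499 + 27.257880) = 9.9510 km
  2: √((-0.1085·111.32)² + (0.0248·111.32)²) = √(145.883398 + 7.621663) = 12.3897 km
  3: √((-0.0080·111.32)² + (-0.0372·111.32)²) = √(0.793097 + 17.148742) = 4.2358 km
  4: √((-0.1318·111.32)² + (-0.0095·111.32)²) = √(215.266880 + 1.118391) = 14.7100 km
  → nearest: 3 (4.2358 km)
R at 0.1609°S, 37.2949°E:
  1: √((0.0286·111.32)² + (-0.0832·111.32)²) = √(10.136277 + 85.781384) = 9.7938 km
  2: √((-0.0038·111.32)² + (-0.0115·111.32)²) = √(0.178943 + 1.638861) = 1.3483 km
  3: √((0.0967·111.32)² + (-0.0735·111.32)²) = √(115.877560 + 66.945451) = 13.5212 km
  4: √((-0.0271·111.32)² + (-0.0458·111.32)²) = √(9.100913 + 25.994254) = 5.9241 km
  → nearest: 2 (1.3483 km)
S at 0.1749°S, 37.3142°E:
  1: √((0.0426·111.32)² + (-0.1025·111.32)²) = √(22.488764 + 130.194946) = 12.3565 km
  2: √((0.0102·111.32)² + (-0.0308·111.32)²) = √(1.289278 + 11.755682) = 3.6118 km
  3: √((0.1107·111.32)² + (-0.0928·111.32)²) = √(151.859385 + 106.719148) = 16.0804 km
  4: √((-0.0131·111.32)² + (-0.0651·111.32)²) = √(2.126616 + 52.518023) = 7.3922 km
  → nearest: 2 (3.6118 km)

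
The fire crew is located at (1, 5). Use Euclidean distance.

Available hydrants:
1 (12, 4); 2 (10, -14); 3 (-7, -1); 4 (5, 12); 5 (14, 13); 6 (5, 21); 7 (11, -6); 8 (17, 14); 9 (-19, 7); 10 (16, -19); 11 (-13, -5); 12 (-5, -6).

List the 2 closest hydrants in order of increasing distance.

Distances from (1, 5):
1: √((11)² + (-1)²) = √(121.000 + 1.000) = 11.0
2: √((9)² + (-19)²) = √(81.000 + 361.000) = 21.0
3: √((-8)² + (-6)²) = √(64.000 + 36.000) = 10.0
4: √((4)² + (7)²) = √(16.000 + 49.000) = 8.1
5: √((13)² + (8)²) = √(169.000 + 64.000) = 15.3
6: √((4)² + (16)²) = √(16.000 + 256.000) = 16.5
7: √((10)² + (-11)²) = √(100.000 + 121.000) = 14.9
8: √((16)² + (9)²) = √(256.000 + 81.000) = 18.4
9: √((-20)² + (2)²) = √(400.000 + 4.000) = 20.1
10: √((15)² + (-24)²) = √(225.000 + 576.000) = 28.3
11: √((-14)² + (-10)²) = √(196.000 + 100.000) = 17.2
12: √((-6)² + (-11)²) = √(36.000 + 121.000) = 12.5
Sorted: 4 (8.1) < 3 (10.0) < 1 (11.0) < 12 (12.5) < …

4, 3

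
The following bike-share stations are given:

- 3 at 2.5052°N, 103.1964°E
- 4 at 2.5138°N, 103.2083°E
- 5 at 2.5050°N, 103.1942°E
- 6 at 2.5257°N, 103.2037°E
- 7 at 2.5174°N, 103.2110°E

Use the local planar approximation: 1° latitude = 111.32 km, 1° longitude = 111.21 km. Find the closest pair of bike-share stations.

3 and 5

Pairwise distances:
3–5: √((-0.0002·111.32)² + (-0.0022·111.21)²) = √(0.000496 + 0.059859) = 0.2457 km
4–7: √((0.0036·111.32)² + (0.0027·111.21)²) = √(0.160602 + 0.090160) = 0.5008 km
6–7: √((-0.0083·111.32)² + (0.0073·111.21)²) = √(0.853695 + 0.659073) = 1.2299 km
4–6: √((0.0119·111.32)² + (-0.0046·111.21)²) = √(1.754851 + 0.261700) = 1.4201 km
3–4: √((0.0086·111.32)² + (0.0119·111.21)²) = √(0.916523 + 1.751385) = 1.6334 km
4–5: √((-0.0088·111.32)² + (-0.0141·111.21)²) = √(0.959648 + 2.458815) = 1.8489 km
3–7: √((0.0122·111.32)² + (0.0146·111.21)²) = √(1.844446 + 2.636291) = 2.1168 km
5–7: √((0.0124·111.32)² + (0.0168·111.21)²) = √(1.905416 + 3.490650) = 2.3229 km
3–6: √((0.0205·111.32)² + (0.0073·111.21)²) = √(5.207798 + 0.659073) = 2.4222 km
5–6: √((0.0207·111.32)² + (0.0095·111.21)²) = √(5.309909 + 1.116182) = 2.5350 km
Closest pair: 3–5 at 0.2457 km.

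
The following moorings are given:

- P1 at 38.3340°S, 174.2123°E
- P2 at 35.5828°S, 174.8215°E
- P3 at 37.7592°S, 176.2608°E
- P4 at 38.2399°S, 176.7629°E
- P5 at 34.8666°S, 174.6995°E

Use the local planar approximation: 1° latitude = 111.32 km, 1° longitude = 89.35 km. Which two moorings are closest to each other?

Pairwise distances:
P1–P2: 311.0631 km
P1–P3: 193.8957 km
P1–P4: 228.1367 km
P1–P5: 388.4379 km
P2–P3: 274.2926 km
P2–P4: 342.9002 km
P2–P5: 80.4691 km
P3–P4: 69.8294 km
P3–P5: 350.9239 km
P4–P5: 418.3330 km
Closest pair: P3–P4 at 69.8294 km.

P3 and P4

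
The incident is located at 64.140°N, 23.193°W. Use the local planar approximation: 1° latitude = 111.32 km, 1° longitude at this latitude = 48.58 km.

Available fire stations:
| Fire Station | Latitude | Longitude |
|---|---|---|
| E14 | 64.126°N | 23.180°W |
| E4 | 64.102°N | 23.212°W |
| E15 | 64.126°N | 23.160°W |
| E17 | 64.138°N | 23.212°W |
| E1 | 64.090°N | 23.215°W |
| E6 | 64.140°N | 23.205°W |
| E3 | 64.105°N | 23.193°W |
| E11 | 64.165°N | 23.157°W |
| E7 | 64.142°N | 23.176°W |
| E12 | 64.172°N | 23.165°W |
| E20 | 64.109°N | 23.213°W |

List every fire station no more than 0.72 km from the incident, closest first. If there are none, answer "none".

Distances from 64.140°N, 23.193°W:
E14: √((-0.014·111.32)² + (0.013·48.58)²) = √(2.42886 + 0.39884) = 1.682 km
E4: √((-0.038·111.32)² + (-0.019·48.58)²) = √(17.89425 + 0.85197) = 4.330 km
E15: √((-0.014·111.32)² + (0.033·48.58)²) = √(2.42886 + 2.57006) = 2.236 km
E17: √((-0.002·111.32)² + (-0.019·48.58)²) = √(0.04957 + 0.85197) = 0.949 km
E1: √((-0.050·111.32)² + (-0.022·48.58)²) = √(30.98036 + 1.14225) = 5.668 km
E6: √((0.000·111.32)² + (-0.012·48.58)²) = √(0.00000 + 0.33984) = 0.583 km
E3: √((-0.035·111.32)² + (0.000·48.58)²) = √(15.18037 + 0.00000) = 3.896 km
E11: √((0.025·111.32)² + (0.036·48.58)²) = √(7.74509 + 3.05858) = 3.287 km
E7: √((0.002·111.32)² + (0.017·48.58)²) = √(0.04957 + 0.68204) = 0.855 km
E12: √((0.032·111.32)² + (0.028·48.58)²) = √(12.68955 + 1.85025) = 3.813 km
E20: √((-0.031·111.32)² + (-0.020·48.58)²) = √(11.90885 + 0.94401) = 3.585 km
Threshold 0.72 km: E6 (0.583 km) is within range.

E6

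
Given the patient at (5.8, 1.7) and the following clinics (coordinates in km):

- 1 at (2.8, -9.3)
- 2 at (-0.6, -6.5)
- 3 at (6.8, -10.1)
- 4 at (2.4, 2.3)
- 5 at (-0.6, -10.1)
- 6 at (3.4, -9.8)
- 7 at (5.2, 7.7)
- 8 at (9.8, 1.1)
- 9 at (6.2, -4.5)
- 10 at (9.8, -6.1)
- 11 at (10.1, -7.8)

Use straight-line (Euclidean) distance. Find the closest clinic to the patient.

4

Distances from (5.8, 1.7):
1: √((-3.0)² + (-11.0)²) = √(9.0000 + 121.0000) = 11.40 km
2: √((-6.4)² + (-8.2)²) = √(40.9600 + 67.2400) = 10.40 km
3: √((1.0)² + (-11.8)²) = √(1.0000 + 139.2400) = 11.84 km
4: √((-3.4)² + (0.6)²) = √(11.5600 + 0.3600) = 3.45 km
5: √((-6.4)² + (-11.8)²) = √(40.9600 + 139.2400) = 13.42 km
6: √((-2.4)² + (-11.5)²) = √(5.7600 + 132.2500) = 11.75 km
7: √((-0.6)² + (6.0)²) = √(0.3600 + 36.0000) = 6.03 km
8: √((4.0)² + (-0.6)²) = √(16.0000 + 0.3600) = 4.04 km
9: √((0.4)² + (-6.2)²) = √(0.1600 + 38.4400) = 6.21 km
10: √((4.0)² + (-7.8)²) = √(16.0000 + 60.8400) = 8.77 km
11: √((4.3)² + (-9.5)²) = √(18.4900 + 90.2500) = 10.43 km
Minimum: 4 at 3.45 km.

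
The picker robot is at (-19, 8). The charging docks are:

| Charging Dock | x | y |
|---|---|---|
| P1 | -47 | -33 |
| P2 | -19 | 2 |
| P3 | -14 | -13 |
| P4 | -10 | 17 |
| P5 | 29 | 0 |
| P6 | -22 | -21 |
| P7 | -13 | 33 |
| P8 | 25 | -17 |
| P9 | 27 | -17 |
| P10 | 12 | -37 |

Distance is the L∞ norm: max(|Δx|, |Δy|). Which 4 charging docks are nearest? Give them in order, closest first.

P2, P4, P3, P7

Distances from (-19, 8):
P1: 41
P2: 6
P3: 21
P4: 9
P5: 48
P6: 29
P7: 25
P8: 44
P9: 46
P10: 45
Sorted: P2 (6) < P4 (9) < P3 (21) < P7 (25) < P6 (29) < P1 (41) < …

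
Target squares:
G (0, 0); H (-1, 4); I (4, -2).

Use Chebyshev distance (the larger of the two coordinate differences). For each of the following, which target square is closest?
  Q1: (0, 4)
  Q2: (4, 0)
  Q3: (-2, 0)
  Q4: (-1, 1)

Q1→H; Q2→I; Q3→G; Q4→G

Q1 at (0, 4):
  G: 4
  H: 1
  I: 6
  → nearest: H (1)
Q2 at (4, 0):
  G: 4
  H: 5
  I: 2
  → nearest: I (2)
Q3 at (-2, 0):
  G: 2
  H: 4
  I: 6
  → nearest: G (2)
Q4 at (-1, 1):
  G: 1
  H: 3
  I: 5
  → nearest: G (1)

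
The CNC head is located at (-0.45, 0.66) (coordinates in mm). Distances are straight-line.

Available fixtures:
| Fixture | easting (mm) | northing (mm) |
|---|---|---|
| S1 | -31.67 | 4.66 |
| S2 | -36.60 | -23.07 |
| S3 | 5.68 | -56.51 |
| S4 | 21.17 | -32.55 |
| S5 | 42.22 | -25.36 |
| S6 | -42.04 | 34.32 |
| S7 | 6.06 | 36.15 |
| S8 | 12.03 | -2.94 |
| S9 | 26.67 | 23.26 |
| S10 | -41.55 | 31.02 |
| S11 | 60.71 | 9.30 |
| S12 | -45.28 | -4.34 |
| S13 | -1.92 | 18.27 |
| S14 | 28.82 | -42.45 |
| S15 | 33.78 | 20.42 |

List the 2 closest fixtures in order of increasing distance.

Distances from (-0.45, 0.66):
S1: 31.48 mm
S2: 43.24 mm
S3: 57.50 mm
S4: 39.63 mm
S5: 49.98 mm
S6: 53.50 mm
S7: 36.08 mm
S8: 12.99 mm
S9: 35.30 mm
S10: 51.10 mm
S11: 61.77 mm
S12: 45.11 mm
S13: 17.67 mm
S14: 52.11 mm
S15: 39.52 mm
Sorted: S8 (12.99 mm) < S13 (17.67 mm) < S1 (31.48 mm) < S9 (35.30 mm) < …

S8, S13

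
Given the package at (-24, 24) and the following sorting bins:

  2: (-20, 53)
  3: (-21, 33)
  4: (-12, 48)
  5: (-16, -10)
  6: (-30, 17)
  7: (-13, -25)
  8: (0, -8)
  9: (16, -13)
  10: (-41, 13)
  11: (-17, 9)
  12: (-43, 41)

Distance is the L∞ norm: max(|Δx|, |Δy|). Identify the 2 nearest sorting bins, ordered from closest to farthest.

6, 3

Distances from (-24, 24):
2: max(|4|, |29|) = 29
3: max(|3|, |9|) = 9
4: max(|12|, |24|) = 24
5: max(|8|, |-34|) = 34
6: max(|-6|, |-7|) = 7
7: max(|11|, |-49|) = 49
8: max(|24|, |-32|) = 32
9: max(|40|, |-37|) = 40
10: max(|-17|, |-11|) = 17
11: max(|7|, |-15|) = 15
12: max(|-19|, |17|) = 19
Sorted: 6 (7) < 3 (9) < 11 (15) < 10 (17) < …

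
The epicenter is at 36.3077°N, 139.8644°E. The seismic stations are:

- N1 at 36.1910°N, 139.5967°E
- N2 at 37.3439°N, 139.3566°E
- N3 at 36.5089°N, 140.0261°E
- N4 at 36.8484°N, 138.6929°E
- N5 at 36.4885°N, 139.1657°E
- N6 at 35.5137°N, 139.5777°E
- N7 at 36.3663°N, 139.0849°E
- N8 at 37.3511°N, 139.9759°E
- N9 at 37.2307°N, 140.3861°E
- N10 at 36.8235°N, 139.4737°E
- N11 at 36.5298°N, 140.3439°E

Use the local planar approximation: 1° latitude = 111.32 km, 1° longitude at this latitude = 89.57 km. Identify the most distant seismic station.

Distances from 36.3077°N, 139.8644°E:
N1: √((-0.1167·111.32)² + (-0.2677·89.57)²) = √(168.767224 + 574.939161) = 27.2710 km
N2: √((1.0362·111.32)² + (-0.5078·89.57)²) = √(13305.572669 + 2068.762053) = 123.9933 km
N3: √((0.2012·111.32)² + (0.1617·89.57)²) = √(501.651769 + 209.770874) = 26.6725 km
N4: √((0.5407·111.32)² + (-1.1715·89.57)²) = √(3622.923256 + 11010.568276) = 120.9690 km
N5: √((0.1808·111.32)² + (-0.6987·89.57)²) = √(405.082282 + 3916.576691) = 65.7393 km
N6: √((-0.7940·111.32)² + (-0.2867·89.57)²) = √(7812.452686 + 659.447968) = 92.0429 km
N7: √((0.0586·111.32)² + (-0.7795·89.57)²) = √(42.554121 + 4874.806567) = 70.1239 km
N8: √((1.0434·111.32)² + (0.1115·89.57)²) = √(13491.121704 + 99.741268) = 116.5799 km
N9: √((0.9230·111.32)² + (0.5217·89.57)²) = √(10557.225483 + 2183.568507) = 112.8751 km
N10: √((0.5158·111.32)² + (-0.3907·89.57)²) = √(3296.925024 + 1224.649955) = 67.2427 km
N11: √((0.2221·111.32)² + (0.4795·89.57)²) = √(611.284681 + 1844.600710) = 49.5569 km
Maximum: N2 at 123.9933 km.

N2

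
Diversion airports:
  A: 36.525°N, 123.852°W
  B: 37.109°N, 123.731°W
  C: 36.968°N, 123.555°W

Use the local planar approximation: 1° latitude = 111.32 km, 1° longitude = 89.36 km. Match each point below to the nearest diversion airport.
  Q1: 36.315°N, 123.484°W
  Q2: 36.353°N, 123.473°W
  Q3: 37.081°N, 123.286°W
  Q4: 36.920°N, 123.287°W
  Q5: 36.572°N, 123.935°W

Q1 at 36.315°N, 123.484°W:
  A: √((0.210·111.32)² + (-0.368·89.36)²) = √(546.49348 + 1081.38902) = 40.347 km
  B: √((0.794·111.32)² + (-0.247·89.36)²) = √(7812.45269 + 487.16965) = 91.102 km
  C: √((0.653·111.32)² + (-0.071·89.36)²) = √(5284.12105 + 40.25344) = 72.968 km
  → nearest: A (40.347 km)
Q2 at 36.353°N, 123.473°W:
  A: √((0.172·111.32)² + (-0.379·89.36)²) = √(366.60914 + 1147.00349) = 38.905 km
  B: √((0.756·111.32)² + (-0.258·89.36)²) = √(7082.55550 + 531.52749) = 87.259 km
  C: √((0.615·111.32)² + (-0.082·89.36)²) = √(4687.01806 + 53.69255) = 68.853 km
  → nearest: A (38.905 km)
Q3 at 37.081°N, 123.286°W:
  A: √((-0.556·111.32)² + (-0.566·89.36)²) = √(3830.85733 + 2558.10981) = 79.931 km
  B: √((0.028·111.32)² + (-0.445·89.36)²) = √(9.71544 + 1581.27113) = 39.887 km
  C: √((-0.113·111.32)² + (-0.269·89.36)²) = √(158.23527 + 577.81775) = 27.130 km
  → nearest: C (27.130 km)
Q4 at 36.920°N, 123.287°W:
  A: √((-0.395·111.32)² + (-0.565·89.36)²) = √(1933.48402 + 2549.07853) = 66.952 km
  B: √((0.189·111.32)² + (-0.444·89.36)²) = √(442.65972 + 1574.17228) = 44.909 km
  C: √((0.048·111.32)² + (-0.268·89.36)²) = √(28.55150 + 573.52969) = 24.537 km
  → nearest: C (24.537 km)
Q5 at 36.572°N, 123.935°W:
  A: √((-0.047·111.32)² + (0.083·89.36)²) = √(27.37424 + 55.01011) = 9.077 km
  B: √((0.537·111.32)² + (0.204·89.36)²) = √(3573.50971 + 332.31248) = 62.497 km
  C: √((0.396·111.32)² + (0.380·89.36)²) = √(1943.28620 + 1153.06427) = 55.645 km
  → nearest: A (9.077 km)

Q1→A; Q2→A; Q3→C; Q4→C; Q5→A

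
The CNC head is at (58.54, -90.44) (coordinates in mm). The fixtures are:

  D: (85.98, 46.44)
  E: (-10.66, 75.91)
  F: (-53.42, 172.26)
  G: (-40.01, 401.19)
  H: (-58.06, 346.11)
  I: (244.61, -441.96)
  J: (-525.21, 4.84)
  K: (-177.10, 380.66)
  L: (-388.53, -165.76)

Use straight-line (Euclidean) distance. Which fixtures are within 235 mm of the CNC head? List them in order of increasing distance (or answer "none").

D, E

Distances from (58.54, -90.44):
D: 139.60 mm
E: 180.17 mm
F: 285.56 mm
G: 501.41 mm
H: 451.85 mm
I: 397.73 mm
J: 591.47 mm
K: 526.75 mm
L: 453.37 mm
Threshold 235 mm: D (139.60 mm), E (180.17 mm) are within range.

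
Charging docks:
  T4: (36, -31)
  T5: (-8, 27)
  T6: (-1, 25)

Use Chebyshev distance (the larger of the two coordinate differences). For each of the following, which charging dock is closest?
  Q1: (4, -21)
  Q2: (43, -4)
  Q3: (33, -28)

Q1 at (4, -21):
  T4: max(|32|, |-10|) = 32
  T5: max(|-12|, |48|) = 48
  T6: max(|-5|, |46|) = 46
  → nearest: T4 (32)
Q2 at (43, -4):
  T4: max(|-7|, |-27|) = 27
  T5: max(|-51|, |31|) = 51
  T6: max(|-44|, |29|) = 44
  → nearest: T4 (27)
Q3 at (33, -28):
  T4: max(|3|, |-3|) = 3
  T5: max(|-41|, |55|) = 55
  T6: max(|-34|, |53|) = 53
  → nearest: T4 (3)

Q1→T4; Q2→T4; Q3→T4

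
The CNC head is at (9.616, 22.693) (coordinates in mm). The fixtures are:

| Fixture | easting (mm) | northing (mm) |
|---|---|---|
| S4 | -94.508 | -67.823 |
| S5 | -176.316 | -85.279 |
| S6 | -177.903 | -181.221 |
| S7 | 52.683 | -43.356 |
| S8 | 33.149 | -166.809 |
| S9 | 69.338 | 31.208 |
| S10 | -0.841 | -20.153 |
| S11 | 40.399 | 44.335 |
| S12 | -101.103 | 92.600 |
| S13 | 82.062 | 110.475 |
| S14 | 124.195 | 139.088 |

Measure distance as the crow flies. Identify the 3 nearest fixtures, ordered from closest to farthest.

Distances from (9.616, 22.693):
S4: 137.967 mm
S5: 215.009 mm
S6: 277.028 mm
S7: 78.849 mm
S8: 190.958 mm
S9: 60.326 mm
S10: 44.104 mm
S11: 37.629 mm
S12: 130.942 mm
S13: 113.816 mm
S14: 163.328 mm
Sorted: S11 (37.629 mm) < S10 (44.104 mm) < S9 (60.326 mm) < S7 (78.849 mm) < S13 (113.816 mm) < …

S11, S10, S9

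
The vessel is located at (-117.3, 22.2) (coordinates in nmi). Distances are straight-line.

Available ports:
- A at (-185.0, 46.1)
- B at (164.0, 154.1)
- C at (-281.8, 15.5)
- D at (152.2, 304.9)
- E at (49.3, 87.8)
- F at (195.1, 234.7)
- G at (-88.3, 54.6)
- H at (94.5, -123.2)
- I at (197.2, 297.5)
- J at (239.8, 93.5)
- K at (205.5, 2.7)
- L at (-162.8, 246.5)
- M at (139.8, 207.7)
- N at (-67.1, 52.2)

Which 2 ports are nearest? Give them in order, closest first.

Distances from (-117.3, 22.2):
A: 71.8 nmi
B: 310.7 nmi
C: 164.6 nmi
D: 390.6 nmi
E: 179.1 nmi
F: 377.8 nmi
G: 43.5 nmi
H: 256.9 nmi
I: 418.0 nmi
J: 364.1 nmi
K: 323.4 nmi
L: 228.9 nmi
M: 317.0 nmi
N: 58.5 nmi
Sorted: G (43.5 nmi) < N (58.5 nmi) < A (71.8 nmi) < C (164.6 nmi) < …

G, N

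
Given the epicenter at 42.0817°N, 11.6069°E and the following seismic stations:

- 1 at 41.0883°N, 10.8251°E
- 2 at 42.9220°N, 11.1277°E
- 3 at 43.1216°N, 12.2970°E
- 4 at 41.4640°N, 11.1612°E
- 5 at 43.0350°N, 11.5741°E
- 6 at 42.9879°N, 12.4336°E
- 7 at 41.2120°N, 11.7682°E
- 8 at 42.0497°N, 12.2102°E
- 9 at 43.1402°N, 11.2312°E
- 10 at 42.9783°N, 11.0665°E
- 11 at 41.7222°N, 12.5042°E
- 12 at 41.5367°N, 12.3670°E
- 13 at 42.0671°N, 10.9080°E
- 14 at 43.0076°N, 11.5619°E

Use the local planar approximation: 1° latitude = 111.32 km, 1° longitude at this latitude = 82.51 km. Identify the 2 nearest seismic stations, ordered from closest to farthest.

Distances from 42.0817°N, 11.6069°E:
1: √((-0.9934·111.32)² + (-0.7818·82.51)²) = √(12229.105922 + 4161.065062) = 128.0241 km
2: √((0.8403·111.32)² + (-0.4792·82.51)²) = √(8750.142433 + 1563.316073) = 101.5552 km
3: √((1.0399·111.32)² + (0.6901·82.51)²) = √(13400.763778 + 3242.180796) = 129.0075 km
4: √((-0.6177·111.32)² + (-0.4457·82.51)²) = √(4728.262703 + 1352.379075) = 77.9785 km
5: √((0.9533·111.32)² + (-0.0328·82.51)²) = √(11261.742199 + 7.324211) = 106.1559 km
6: √((0.9062·111.32)² + (0.8267·82.51)²) = √(10176.408007 + 4652.742840) = 121.7750 km
7: √((-0.8697·111.32)² + (0.1613·82.51)²) = √(9373.145000 + 177.125834) = 97.7255 km
8: √((-0.0320·111.32)² + (0.6033·82.51)²) = √(12.689554 + 2477.877458) = 49.9056 km
9: √((1.0585·111.32)² + (-0.3757·82.51)²) = √(13884.432070 + 960.938435) = 121.8416 km
10: √((0.8966·111.32)² + (-0.5404·82.51)²) = √(9961.938686 + 1988.125771) = 109.3164 km
11: √((-0.3595·111.32)² + (0.8973·82.51)²) = √(1601.563582 + 5481.362316) = 84.1601 km
12: √((-0.5450·111.32)² + (0.7601·82.51)²) = √(3680.776096 + 3933.277967) = 87.2585 km
13: √((-0.0146·111.32)² + (-0.6989·82.51)²) = √(2.641509 + 3325.395120) = 57.6891 km
14: √((0.9259·111.32)² + (-0.0450·82.51)²) = √(10623.669796 + 13.785998) = 103.1380 km
Sorted: 8 (49.9056 km) < 13 (57.6891 km) < 4 (77.9785 km) < 11 (84.1601 km) < …

8, 13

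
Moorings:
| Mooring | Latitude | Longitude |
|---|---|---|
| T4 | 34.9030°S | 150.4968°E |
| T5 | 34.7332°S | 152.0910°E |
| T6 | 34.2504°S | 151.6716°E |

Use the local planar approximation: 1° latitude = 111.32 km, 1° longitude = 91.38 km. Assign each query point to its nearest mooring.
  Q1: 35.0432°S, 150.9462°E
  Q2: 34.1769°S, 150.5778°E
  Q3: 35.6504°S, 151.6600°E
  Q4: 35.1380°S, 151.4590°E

Q1 at 35.0432°S, 150.9462°E:
  T4: √((0.1402·111.32)² + (-0.4494·91.38)²) = √(243.580447 + 1686.430483) = 43.9319 km
  T5: √((0.3100·111.32)² + (1.1448·91.38)²) = √(1190.884885 + 10943.633721) = 110.1568 km
  T6: √((0.7928·111.32)² + (0.7254·91.38)²) = √(7788.856064 + 4393.973263) = 110.3759 km
  → nearest: T4 (43.9319 km)
Q2 at 34.1769°S, 150.5778°E:
  T4: √((-0.7261·111.32)² + (-0.0810·91.38)²) = √(6533.400311 + 54.786347) = 81.1676 km
  T5: √((-0.5563·111.32)² + (1.5132·91.38)²) = √(3834.992467 + 19120.311911) = 151.5101 km
  T6: √((-0.0735·111.32)² + (1.0938·91.38)²) = √(66.945451 + 9990.291158) = 100.2858 km
  → nearest: T4 (81.1676 km)
Q3 at 35.6504°S, 151.6600°E:
  T4: √((0.7474·111.32)² + (-1.1632·91.38)²) = √(6922.334516 + 11298.247768) = 134.9836 km
  T5: √((0.9172·111.32)² + (0.4310·91.38)²) = √(10424.962164 + 1551.160896) = 109.4355 km
  T6: √((1.4000·111.32)² + (0.0116·91.38)²) = √(24288.599104 + 1.123617) = 155.8516 km
  → nearest: T5 (109.4355 km)
Q4 at 35.1380°S, 151.4590°E:
  T4: √((0.2350·111.32)² + (-0.9622·91.38)²) = √(684.356064 + 7730.952636) = 91.7350 km
  T5: √((0.4048·111.32)² + (0.6320·91.38)²) = √(2030.614126 + 3335.311985) = 73.2525 km
  T6: √((0.8876·111.32)² + (0.2126·91.38)²) = √(9762.948141 + 377.423405) = 100.6994 km
  → nearest: T5 (73.2525 km)

Q1→T4; Q2→T4; Q3→T5; Q4→T5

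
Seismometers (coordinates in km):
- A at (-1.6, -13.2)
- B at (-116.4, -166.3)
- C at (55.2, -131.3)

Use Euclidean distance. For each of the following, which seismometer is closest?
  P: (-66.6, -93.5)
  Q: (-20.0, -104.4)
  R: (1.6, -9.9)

P→B; Q→C; R→A

P at (-66.6, -93.5):
  A: √((65.0)² + (80.3)²) = √(4225.000 + 6448.090) = 103.3 km
  B: √((-49.8)² + (-72.8)²) = √(2480.040 + 5299.840) = 88.2 km
  C: √((121.8)² + (-37.8)²) = √(14835.240 + 1428.840) = 127.5 km
  → nearest: B (88.2 km)
Q at (-20.0, -104.4):
  A: √((18.4)² + (91.2)²) = √(338.560 + 8317.440) = 93.0 km
  B: √((-96.4)² + (-61.9)²) = √(9292.960 + 3831.610) = 114.6 km
  C: √((75.2)² + (-26.9)²) = √(5655.040 + 723.610) = 79.9 km
  → nearest: C (79.9 km)
R at (1.6, -9.9):
  A: √((-3.2)² + (-3.3)²) = √(10.240 + 10.890) = 4.6 km
  B: √((-118.0)² + (-156.4)²) = √(13924.000 + 24460.960) = 195.9 km
  C: √((53.6)² + (-121.4)²) = √(2872.960 + 14737.960) = 132.7 km
  → nearest: A (4.6 km)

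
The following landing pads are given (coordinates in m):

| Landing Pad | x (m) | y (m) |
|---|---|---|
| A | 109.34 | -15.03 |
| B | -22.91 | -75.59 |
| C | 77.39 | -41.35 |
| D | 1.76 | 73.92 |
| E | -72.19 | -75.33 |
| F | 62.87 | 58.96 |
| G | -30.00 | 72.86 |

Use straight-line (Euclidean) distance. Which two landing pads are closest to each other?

Pairwise distances:
A–B: √((-132.25)² + (-60.56)²) = √(17490.0625 + 3667.5136) = 145.46 m
A–C: √((-31.95)² + (-26.32)²) = √(1020.8025 + 692.7424) = 41.39 m
A–D: √((-107.58)² + (88.95)²) = √(11573.4564 + 7912.1025) = 139.59 m
A–E: √((-181.53)² + (-60.30)²) = √(32953.1409 + 3636.0900) = 191.28 m
A–F: √((-46.47)² + (73.99)²) = √(2159.4609 + 5474.5201) = 87.37 m
A–G: √((-139.34)² + (87.89)²) = √(19415.6356 + 7724.6521) = 164.74 m
B–C: √((100.30)² + (34.24)²) = √(10060.0900 + 1172.3776) = 105.98 m
B–D: √((24.67)² + (149.51)²) = √(608.6089 + 22353.2401) = 151.53 m
B–E: √((-49.28)² + (0.26)²) = √(2428.5184 + 0.0676) = 49.28 m
B–F: √((85.78)² + (134.55)²) = √(7358.2084 + 18103.7025) = 159.57 m
B–G: √((-7.09)² + (148.45)²) = √(50.2681 + 22037.4025) = 148.62 m
C–D: √((-75.63)² + (115.27)²) = √(5719.8969 + 13287.1729) = 137.87 m
C–E: √((-149.58)² + (-33.98)²) = √(22374.1764 + 1154.6404) = 153.39 m
C–F: √((-14.52)² + (100.31)²) = √(210.8304 + 10062.0961) = 101.36 m
C–G: √((-107.39)² + (114.21)²) = √(11532.6121 + 13043.9241) = 156.77 m
D–E: √((-73.95)² + (-149.25)²) = √(5468.6025 + 22275.5625) = 166.57 m
D–F: √((61.11)² + (-14.96)²) = √(3734.4321 + 223.8016) = 62.91 m
D–G: √((-31.76)² + (-1.06)²) = √(1008.6976 + 1.1236) = 31.78 m
E–F: √((135.06)² + (134.29)²) = √(18241.2036 + 18033.8041) = 190.46 m
E–G: √((42.19)² + (148.19)²) = √(1779.9961 + 21960.2761) = 154.08 m
F–G: √((-92.87)² + (13.90)²) = √(8624.8369 + 193.2100) = 93.90 m
Closest pair: D–G at 31.78 m.

D and G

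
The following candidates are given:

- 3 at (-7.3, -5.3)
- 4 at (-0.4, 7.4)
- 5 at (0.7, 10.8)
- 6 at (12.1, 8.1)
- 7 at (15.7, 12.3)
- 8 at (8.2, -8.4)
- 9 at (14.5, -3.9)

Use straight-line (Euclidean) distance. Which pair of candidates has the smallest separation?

4 and 5

Pairwise distances:
3–4: 14.45
3–5: 17.98
3–6: 23.58
3–7: 28.96
3–8: 15.81
3–9: 21.84
4–5: 3.57
4–6: 12.52
4–7: 16.83
4–8: 17.99
4–9: 18.70
5–6: 11.72
5–7: 15.07
5–8: 20.61
5–9: 20.16
6–7: 5.53
6–8: 16.95
6–9: 12.24
7–8: 22.02
7–9: 16.24
8–9: 7.74
Closest pair: 4–5 at 3.57.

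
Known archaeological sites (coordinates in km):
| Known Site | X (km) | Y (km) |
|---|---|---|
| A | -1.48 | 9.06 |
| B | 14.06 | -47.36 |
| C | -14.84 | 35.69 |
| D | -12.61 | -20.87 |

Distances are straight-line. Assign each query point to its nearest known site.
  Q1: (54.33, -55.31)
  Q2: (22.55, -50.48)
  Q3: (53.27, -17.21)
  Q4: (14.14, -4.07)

Q1 at (54.33, -55.31):
  A: 85.20 km
  B: 41.05 km
  C: 114.30 km
  D: 75.28 km
  → nearest: B (41.05 km)
Q2 at (22.55, -50.48):
  A: 64.21 km
  B: 9.05 km
  C: 93.93 km
  D: 45.97 km
  → nearest: B (9.05 km)
Q3 at (53.27, -17.21):
  A: 60.73 km
  B: 49.46 km
  C: 86.24 km
  D: 65.98 km
  → nearest: B (49.46 km)
Q4 at (14.14, -4.07):
  A: 20.41 km
  B: 43.29 km
  C: 49.20 km
  D: 31.59 km
  → nearest: A (20.41 km)

Q1→B; Q2→B; Q3→B; Q4→A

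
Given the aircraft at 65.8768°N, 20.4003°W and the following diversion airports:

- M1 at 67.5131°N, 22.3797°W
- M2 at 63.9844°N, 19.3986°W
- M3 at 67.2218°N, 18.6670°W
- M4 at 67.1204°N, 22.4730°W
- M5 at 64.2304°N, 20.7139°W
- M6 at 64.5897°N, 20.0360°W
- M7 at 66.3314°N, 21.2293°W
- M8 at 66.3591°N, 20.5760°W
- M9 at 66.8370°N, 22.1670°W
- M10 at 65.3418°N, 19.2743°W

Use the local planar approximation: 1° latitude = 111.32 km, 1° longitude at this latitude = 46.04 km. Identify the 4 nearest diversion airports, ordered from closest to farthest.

Distances from 65.8768°N, 20.4003°W:
M1: √((1.6363·111.32)² + (-1.9794·46.04)²) = √(33179.684807 + 8304.964144) = 203.6778 km
M2: √((-1.8924·111.32)² + (1.0017·46.04)²) = √(44378.464762 + 2126.894643) = 215.6510 km
M3: √((1.3450·111.32)² + (1.7333·46.04)²) = √(22417.695405 + 6368.220668) = 169.6641 km
M4: √((1.2436·111.32)² + (-2.0727·46.04)²) = √(19164.955804 + 9106.332941) = 168.1407 km
M5: √((-1.6464·111.32)² + (-0.3136·46.04)²) = √(33590.549634 + 208.460002) = 183.8451 km
M6: √((-1.2871·111.32)² + (0.3643·46.04)²) = √(20529.150376 + 281.312463) = 144.2583 km
M7: √((0.4546·111.32)² + (-0.8290·46.04)²) = √(2560.974523 + 1456.732102) = 63.3854 km
M8: √((0.4823·111.32)² + (-0.1757·46.04)²) = √(2882.577014 + 65.435610) = 54.2956 km
M9: √((0.9602·111.32)² + (-1.7667·46.04)²) = √(11425.357514 + 6616.011448) = 134.3182 km
M10: √((-0.5350·111.32)² + (1.1260·46.04)²) = √(3546.940958 + 2687.493428) = 78.9584 km
Sorted: M8 (54.2956 km) < M7 (63.3854 km) < M10 (78.9584 km) < M9 (134.3182 km) < M6 (144.2583 km) < M4 (168.1407 km) < …

M8, M7, M10, M9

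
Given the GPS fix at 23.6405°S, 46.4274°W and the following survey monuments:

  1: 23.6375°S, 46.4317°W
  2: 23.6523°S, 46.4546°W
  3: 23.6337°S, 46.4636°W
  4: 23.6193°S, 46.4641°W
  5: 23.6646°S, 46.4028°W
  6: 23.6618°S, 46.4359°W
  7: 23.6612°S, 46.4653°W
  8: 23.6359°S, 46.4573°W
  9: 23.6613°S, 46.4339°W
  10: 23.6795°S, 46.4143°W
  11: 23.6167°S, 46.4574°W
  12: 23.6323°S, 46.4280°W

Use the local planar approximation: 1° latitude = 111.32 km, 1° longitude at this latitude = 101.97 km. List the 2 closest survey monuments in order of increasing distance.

Distances from 23.6405°S, 46.4274°W:
1: 0.5512 km
2: 3.0689 km
3: 3.7681 km
4: 4.4243 km
5: 3.6729 km
6: 2.5246 km
7: 4.4995 km
8: 3.0916 km
9: 2.4085 km
10: 4.5423 km
11: 4.0469 km
12: 0.9149 km
Sorted: 1 (0.5512 km) < 12 (0.9149 km) < 9 (2.4085 km) < 6 (2.5246 km) < …

1, 12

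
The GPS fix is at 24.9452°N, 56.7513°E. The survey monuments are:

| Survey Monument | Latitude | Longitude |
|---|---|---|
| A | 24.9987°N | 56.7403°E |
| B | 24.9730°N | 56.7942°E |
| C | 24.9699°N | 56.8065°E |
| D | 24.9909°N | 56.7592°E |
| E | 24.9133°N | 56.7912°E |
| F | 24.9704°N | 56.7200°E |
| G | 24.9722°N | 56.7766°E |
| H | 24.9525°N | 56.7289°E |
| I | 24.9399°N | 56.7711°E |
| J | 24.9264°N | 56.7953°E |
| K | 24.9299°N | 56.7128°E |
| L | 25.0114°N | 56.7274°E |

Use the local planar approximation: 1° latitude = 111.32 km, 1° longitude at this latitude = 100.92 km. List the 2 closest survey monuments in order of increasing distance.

Distances from 24.9452°N, 56.7513°E:
A: √((0.0535·111.32)² + (-0.0110·100.92)²) = √(35.469410 + 1.232366) = 6.0582 km
B: √((0.0278·111.32)² + (0.0429·100.92)²) = √(9.577143 + 18.744293) = 5.3218 km
C: √((0.0247·111.32)² + (0.0552·100.92)²) = √(7.560322 + 31.033634) = 6.2124 km
D: √((0.0457·111.32)² + (0.0079·100.92)²) = √(25.880865 + 0.635636) = 5.1494 km
E: √((-0.0319·111.32)² + (0.0399·100.92)²) = √(12.610368 + 16.214377) = 5.3689 km
F: √((0.0252·111.32)² + (-0.0313·100.92)²) = √(7.869506 + 9.977992) = 4.2246 km
G: √((0.0270·111.32)² + (0.0253·100.92)²) = √(9.033872 + 6.519218) = 3.9437 km
H: √((0.0073·111.32)² + (-0.0224·100.92)²) = √(0.660377 + 5.110349) = 2.4022 km
I: √((-0.0053·111.32)² + (0.0198·100.92)²) = √(0.348095 + 3.992867) = 2.0835 km
J: √((-0.0188·111.32)² + (0.0440·100.92)²) = √(4.379879 + 19.717863) = 4.9089 km
K: √((-0.0153·111.32)² + (-0.0385·100.92)²) = √(2.900877 + 15.096489) = 4.2423 km
L: √((0.0662·111.32)² + (-0.0239·100.92)²) = √(54.307821 + 5.817686) = 7.7541 km
Sorted: I (2.0835 km) < H (2.4022 km) < G (3.9437 km) < F (4.2246 km) < …

I, H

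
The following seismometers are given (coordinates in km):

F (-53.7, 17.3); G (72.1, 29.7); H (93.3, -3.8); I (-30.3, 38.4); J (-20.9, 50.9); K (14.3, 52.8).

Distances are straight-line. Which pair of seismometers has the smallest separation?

Pairwise distances:
F–G: 126.4 km
F–H: 148.5 km
F–I: 31.5 km
F–J: 47.0 km
F–K: 76.7 km
G–H: 39.6 km
G–I: 102.8 km
G–J: 95.4 km
G–K: 62.2 km
H–I: 130.6 km
H–J: 126.6 km
H–K: 97.2 km
I–J: 15.6 km
I–K: 46.9 km
J–K: 35.3 km
Closest pair: I–J at 15.6 km.

I and J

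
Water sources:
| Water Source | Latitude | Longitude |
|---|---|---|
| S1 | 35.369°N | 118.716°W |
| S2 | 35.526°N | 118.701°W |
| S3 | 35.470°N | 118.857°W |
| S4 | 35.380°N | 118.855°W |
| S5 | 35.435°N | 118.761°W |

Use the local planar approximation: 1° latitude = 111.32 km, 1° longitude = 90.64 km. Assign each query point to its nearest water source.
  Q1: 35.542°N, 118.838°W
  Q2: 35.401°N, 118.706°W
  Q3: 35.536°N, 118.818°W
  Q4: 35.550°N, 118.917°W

Q1 at 35.542°N, 118.838°W:
  S1: 22.207 km
  S2: 12.545 km
  S3: 8.198 km
  S4: 18.100 km
  S5: 13.805 km
  → nearest: S3 (8.198 km)
Q2 at 35.401°N, 118.706°W:
  S1: 3.676 km
  S2: 13.922 km
  S3: 15.695 km
  S4: 13.706 km
  S5: 6.259 km
  → nearest: S1 (3.676 km)
Q3 at 35.536°N, 118.818°W:
  S1: 20.762 km
  S2: 10.663 km
  S3: 8.153 km
  S4: 17.687 km
  S5: 12.374 km
  → nearest: S3 (8.153 km)
Q4 at 35.550°N, 118.917°W:
  S1: 27.164 km
  S2: 19.760 km
  S3: 10.435 km
  S4: 19.741 km
  S5: 19.074 km
  → nearest: S3 (10.435 km)

Q1→S3; Q2→S1; Q3→S3; Q4→S3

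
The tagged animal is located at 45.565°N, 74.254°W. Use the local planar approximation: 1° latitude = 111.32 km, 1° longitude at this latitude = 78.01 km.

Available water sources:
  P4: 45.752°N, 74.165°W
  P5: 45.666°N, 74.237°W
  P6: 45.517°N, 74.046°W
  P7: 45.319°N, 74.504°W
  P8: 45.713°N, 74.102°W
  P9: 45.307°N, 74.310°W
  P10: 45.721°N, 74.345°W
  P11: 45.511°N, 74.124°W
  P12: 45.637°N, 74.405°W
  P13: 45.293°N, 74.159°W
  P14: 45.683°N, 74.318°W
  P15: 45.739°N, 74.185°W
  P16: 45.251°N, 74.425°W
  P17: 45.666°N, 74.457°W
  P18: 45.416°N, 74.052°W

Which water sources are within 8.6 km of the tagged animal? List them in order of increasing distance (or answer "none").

Distances from 45.565°N, 74.254°W:
P4: 21.944 km
P5: 11.321 km
P6: 17.083 km
P7: 33.619 km
P8: 20.299 km
P9: 29.051 km
P10: 18.761 km
P11: 11.789 km
P12: 14.248 km
P13: 31.173 km
P14: 14.053 km
P15: 20.104 km
P16: 37.413 km
P17: 19.421 km
P18: 22.879 km
Threshold 8.6 km: none within range.

none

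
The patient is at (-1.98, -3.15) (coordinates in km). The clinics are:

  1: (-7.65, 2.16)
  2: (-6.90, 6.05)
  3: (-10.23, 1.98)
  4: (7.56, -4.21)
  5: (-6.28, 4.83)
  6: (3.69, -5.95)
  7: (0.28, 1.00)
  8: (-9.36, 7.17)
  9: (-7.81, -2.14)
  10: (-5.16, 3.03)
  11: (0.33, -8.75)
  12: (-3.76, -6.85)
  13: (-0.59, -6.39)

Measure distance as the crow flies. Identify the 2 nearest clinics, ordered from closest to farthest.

13, 12

Distances from (-1.98, -3.15):
1: √((-5.67)² + (5.31)²) = √(32.1489 + 28.1961) = 7.77 km
2: √((-4.92)² + (9.20)²) = √(24.2064 + 84.6400) = 10.43 km
3: √((-8.25)² + (5.13)²) = √(68.0625 + 26.3169) = 9.71 km
4: √((9.54)² + (-1.06)²) = √(91.0116 + 1.1236) = 9.60 km
5: √((-4.30)² + (7.98)²) = √(18.4900 + 63.6804) = 9.06 km
6: √((5.67)² + (-2.80)²) = √(32.1489 + 7.8400) = 6.32 km
7: √((2.26)² + (4.15)²) = √(5.1076 + 17.2225) = 4.73 km
8: √((-7.38)² + (10.32)²) = √(54.4644 + 106.5024) = 12.69 km
9: √((-5.83)² + (1.01)²) = √(33.9889 + 1.0201) = 5.92 km
10: √((-3.18)² + (6.18)²) = √(10.1124 + 38.1924) = 6.95 km
11: √((2.31)² + (-5.60)²) = √(5.3361 + 31.3600) = 6.06 km
12: √((-1.78)² + (-3.70)²) = √(3.1684 + 13.6900) = 4.11 km
13: √((1.39)² + (-3.24)²) = √(1.9321 + 10.4976) = 3.53 km
Sorted: 13 (3.53 km) < 12 (4.11 km) < 7 (4.73 km) < 9 (5.92 km) < …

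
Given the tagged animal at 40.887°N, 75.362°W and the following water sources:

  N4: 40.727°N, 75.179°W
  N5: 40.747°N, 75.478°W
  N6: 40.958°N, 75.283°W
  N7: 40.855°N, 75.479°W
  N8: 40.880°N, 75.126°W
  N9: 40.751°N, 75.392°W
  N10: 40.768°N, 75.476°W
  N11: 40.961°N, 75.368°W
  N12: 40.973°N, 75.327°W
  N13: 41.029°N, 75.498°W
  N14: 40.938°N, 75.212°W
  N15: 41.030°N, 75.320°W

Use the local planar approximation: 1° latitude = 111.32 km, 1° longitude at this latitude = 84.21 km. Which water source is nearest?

Distances from 40.887°N, 75.362°W:
N4: 23.552 km
N5: 18.393 km
N6: 10.331 km
N7: 10.477 km
N8: 19.889 km
N9: 15.349 km
N10: 16.360 km
N11: 8.253 km
N12: 10.017 km
N13: 19.520 km
N14: 13.849 km
N15: 16.307 km
Minimum: N11 at 8.253 km.

N11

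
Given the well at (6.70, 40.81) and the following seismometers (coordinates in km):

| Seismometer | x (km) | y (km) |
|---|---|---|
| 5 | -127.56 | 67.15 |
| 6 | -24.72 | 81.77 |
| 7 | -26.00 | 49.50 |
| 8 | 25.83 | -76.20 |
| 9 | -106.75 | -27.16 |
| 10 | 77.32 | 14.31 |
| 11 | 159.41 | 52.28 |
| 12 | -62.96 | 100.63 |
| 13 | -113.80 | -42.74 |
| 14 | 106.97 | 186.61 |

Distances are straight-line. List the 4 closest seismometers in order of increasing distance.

Distances from (6.70, 40.81):
5: 136.82 km
6: 51.62 km
7: 33.83 km
8: 118.56 km
9: 132.25 km
10: 75.43 km
11: 153.14 km
12: 91.82 km
13: 146.63 km
14: 176.95 km
Sorted: 7 (33.83 km) < 6 (51.62 km) < 10 (75.43 km) < 12 (91.82 km) < 8 (118.56 km) < 9 (132.25 km) < …

7, 6, 10, 12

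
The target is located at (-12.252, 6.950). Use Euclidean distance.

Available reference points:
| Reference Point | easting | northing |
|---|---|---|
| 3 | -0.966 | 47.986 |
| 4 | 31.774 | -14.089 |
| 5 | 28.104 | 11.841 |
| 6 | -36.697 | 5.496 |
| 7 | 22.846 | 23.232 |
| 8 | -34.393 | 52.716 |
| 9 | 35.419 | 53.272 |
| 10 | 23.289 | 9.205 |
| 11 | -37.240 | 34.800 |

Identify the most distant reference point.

9

Distances from (-12.252, 6.950):
3: 42.560
4: 48.795
5: 40.651
6: 24.488
7: 38.691
8: 50.840
9: 66.470
10: 35.612
11: 37.417
Maximum: 9 at 66.470.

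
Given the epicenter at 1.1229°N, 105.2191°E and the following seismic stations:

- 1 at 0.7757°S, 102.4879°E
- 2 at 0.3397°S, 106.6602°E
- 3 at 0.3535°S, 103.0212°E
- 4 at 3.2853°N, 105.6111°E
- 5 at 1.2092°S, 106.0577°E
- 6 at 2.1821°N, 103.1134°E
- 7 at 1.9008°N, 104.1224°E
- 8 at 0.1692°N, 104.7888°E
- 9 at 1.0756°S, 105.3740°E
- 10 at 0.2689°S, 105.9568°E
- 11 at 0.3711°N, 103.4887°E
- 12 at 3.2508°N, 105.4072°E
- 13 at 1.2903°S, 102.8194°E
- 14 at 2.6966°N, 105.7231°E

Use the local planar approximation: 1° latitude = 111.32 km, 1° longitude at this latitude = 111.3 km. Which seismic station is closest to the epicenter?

8

Distances from 1.1229°N, 105.2191°E:
1: 370.2366 km
2: 228.5512 km
3: 294.7098 km
4: 244.6403 km
5: 275.8780 km
6: 262.3537 km
7: 149.6601 km
8: 116.4683 km
9: 245.3435 km
10: 175.3462 km
11: 209.9913 km
12: 237.8012 km
13: 378.8157 km
14: 183.9462 km
Minimum: 8 at 116.4683 km.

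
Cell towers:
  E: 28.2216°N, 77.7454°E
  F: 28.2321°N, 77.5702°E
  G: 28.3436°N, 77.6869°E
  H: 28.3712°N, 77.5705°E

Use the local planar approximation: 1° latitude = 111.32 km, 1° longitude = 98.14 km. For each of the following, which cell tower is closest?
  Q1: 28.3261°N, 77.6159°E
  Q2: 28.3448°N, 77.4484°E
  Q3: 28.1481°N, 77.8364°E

Q1 at 28.3261°N, 77.6159°E:
  E: √((-0.1045·111.32)² + (0.1295·98.14)²) = √(135.325293 + 161.521985) = 17.2293 km
  F: √((-0.0940·111.32)² + (-0.0457·98.14)²) = √(109.496970 + 20.115207) = 11.3847 km
  G: √((0.0175·111.32)² + (0.0710·98.14)²) = √(3.795094 + 48.552188) = 7.2351 km
  H: √((0.0451·111.32)² + (-0.0454·98.14)²) = √(25.205742 + 19.851979) = 6.7125 km
  → nearest: H (6.7125 km)
Q2 at 28.3448°N, 77.4484°E:
  E: √((-0.1232·111.32)² + (0.2970·98.14)²) = √(188.090911 + 849.581420) = 32.2129 km
  F: √((-0.1127·111.32)² + (0.1218·98.14)²) = √(157.396194 + 142.885015) = 17.3286 km
  G: √((-0.0012·111.32)² + (0.2385·98.14)²) = √(0.017845 + 547.859093) = 23.4068 km
  H: √((0.0264·111.32)² + (0.1221·98.14)²) = √(8.636828 + 143.589749) = 12.3380 km
  → nearest: H (12.3380 km)
Q3 at 28.1481°N, 77.8364°E:
  E: √((0.0735·111.32)² + (-0.0910·98.14)²) = √(66.945451 + 79.758117) = 12.1121 km
  F: √((0.0840·111.32)² + (-0.2662·98.14)²) = √(87.438957 + 682.508728) = 27.7479 km
  G: √((0.1955·111.32)² + (-0.1495·98.14)²) = √(473.630781 + 215.265530) = 26.2468 km
  H: √((0.2231·111.32)² + (-0.2659·98.14)²) = √(616.801663 + 680.971258) = 36.0246 km
  → nearest: E (12.1121 km)

Q1→H; Q2→H; Q3→E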